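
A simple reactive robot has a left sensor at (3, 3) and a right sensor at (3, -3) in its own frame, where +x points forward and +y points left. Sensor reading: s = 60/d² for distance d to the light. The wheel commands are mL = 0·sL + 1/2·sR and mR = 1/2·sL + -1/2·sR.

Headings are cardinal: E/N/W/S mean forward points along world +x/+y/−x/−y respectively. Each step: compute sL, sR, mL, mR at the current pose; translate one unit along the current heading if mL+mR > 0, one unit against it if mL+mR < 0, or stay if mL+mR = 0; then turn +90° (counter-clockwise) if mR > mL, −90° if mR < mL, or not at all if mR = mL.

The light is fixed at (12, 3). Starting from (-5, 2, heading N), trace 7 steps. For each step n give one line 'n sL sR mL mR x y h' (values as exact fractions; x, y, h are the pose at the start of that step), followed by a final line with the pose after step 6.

0 15/101 3/10 3/20 -153/2020 -5 2 N
1 12/41 12/41 6/41 0 -5 3 E
2 30/89 6/37 3/37 288/3293 -4 3 S
3 60/173 12/37 6/37 72/6401 -4 2 E
4 3/8 3/17 3/34 27/272 -3 2 S
5 12/29 60/169 30/169 144/4901 -3 1 E
6 30/73 30/157 15/157 1260/11461 -2 1 S
final -2 0 E

n=0: pose=(-5,2,N); sL=15/101, sR=3/10; mL=3/20, mR=-153/2020; mL+mR=15/202 → advance +1; mR−mL=-114/505 → turn -1·90°
n=1: pose=(-5,3,E); sL=12/41, sR=12/41; mL=6/41, mR=0; mL+mR=6/41 → advance +1; mR−mL=-6/41 → turn -1·90°
n=2: pose=(-4,3,S); sL=30/89, sR=6/37; mL=3/37, mR=288/3293; mL+mR=15/89 → advance +1; mR−mL=21/3293 → turn +1·90°
n=3: pose=(-4,2,E); sL=60/173, sR=12/37; mL=6/37, mR=72/6401; mL+mR=30/173 → advance +1; mR−mL=-966/6401 → turn -1·90°
n=4: pose=(-3,2,S); sL=3/8, sR=3/17; mL=3/34, mR=27/272; mL+mR=3/16 → advance +1; mR−mL=3/272 → turn +1·90°
n=5: pose=(-3,1,E); sL=12/29, sR=60/169; mL=30/169, mR=144/4901; mL+mR=6/29 → advance +1; mR−mL=-726/4901 → turn -1·90°
n=6: pose=(-2,1,S); sL=30/73, sR=30/157; mL=15/157, mR=1260/11461; mL+mR=15/73 → advance +1; mR−mL=165/11461 → turn +1·90°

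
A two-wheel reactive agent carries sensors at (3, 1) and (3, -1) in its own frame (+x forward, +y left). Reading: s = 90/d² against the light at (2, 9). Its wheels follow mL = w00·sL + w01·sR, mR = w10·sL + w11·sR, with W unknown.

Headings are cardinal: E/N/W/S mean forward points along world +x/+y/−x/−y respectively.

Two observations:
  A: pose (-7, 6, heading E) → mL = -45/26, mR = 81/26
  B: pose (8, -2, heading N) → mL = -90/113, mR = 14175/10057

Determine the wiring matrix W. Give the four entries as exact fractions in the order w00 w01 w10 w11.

0 -1 1 1/2

obs A: pose=(-7,6,E) → sL=9/4, sR=45/26, mL=-45/26, mR=81/26
obs B: pose=(8,-2,N) → sL=90/89, sR=90/113, mL=-90/113, mR=14175/10057
sensor matrix S = [[9/4, 45/26], [90/89, 90/113]]; det S = 10935/261482
solve [mL_A; mL_B] = S·[w00; w01] and [mR_A; mR_B] = S·[w10; w11]:
  w00 = 0, w01 = -1, w10 = 1, w11 = 1/2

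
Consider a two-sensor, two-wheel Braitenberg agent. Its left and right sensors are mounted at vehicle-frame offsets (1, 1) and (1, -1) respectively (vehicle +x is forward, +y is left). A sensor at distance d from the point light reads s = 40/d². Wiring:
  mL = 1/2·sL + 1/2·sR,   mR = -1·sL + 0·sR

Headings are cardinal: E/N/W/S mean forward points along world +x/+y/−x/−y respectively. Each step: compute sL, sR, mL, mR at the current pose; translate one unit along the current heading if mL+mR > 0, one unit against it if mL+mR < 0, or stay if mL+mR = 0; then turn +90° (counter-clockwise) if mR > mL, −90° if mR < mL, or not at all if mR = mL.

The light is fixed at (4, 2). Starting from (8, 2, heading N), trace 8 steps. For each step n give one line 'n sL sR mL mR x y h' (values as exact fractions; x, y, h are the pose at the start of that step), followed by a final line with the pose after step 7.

n=0: pose=(8,2,N); sL=4, sR=20/13; mL=36/13, mR=-4; mL+mR=-16/13 → advance -1; mR−mL=-88/13 → turn -1·90°
n=1: pose=(8,1,E); sL=8/5, sR=40/29; mL=216/145, mR=-8/5; mL+mR=-16/145 → advance -1; mR−mL=-448/145 → turn -1·90°
n=2: pose=(7,1,S); sL=2, sR=5; mL=7/2, mR=-2; mL+mR=3/2 → advance +1; mR−mL=-11/2 → turn -1·90°
n=3: pose=(7,0,W); sL=40/13, sR=8; mL=72/13, mR=-40/13; mL+mR=32/13 → advance +1; mR−mL=-112/13 → turn -1·90°
n=4: pose=(6,0,N); sL=20, sR=4; mL=12, mR=-20; mL+mR=-8 → advance -1; mR−mL=-32 → turn -1·90°
n=5: pose=(6,-1,E); sL=40/13, sR=8/5; mL=152/65, mR=-40/13; mL+mR=-48/65 → advance -1; mR−mL=-352/65 → turn -1·90°
n=6: pose=(5,-1,S); sL=2, sR=5/2; mL=9/4, mR=-2; mL+mR=1/4 → advance +1; mR−mL=-17/4 → turn -1·90°
n=7: pose=(5,-2,W); sL=8/5, sR=40/9; mL=136/45, mR=-8/5; mL+mR=64/45 → advance +1; mR−mL=-208/45 → turn -1·90°

0 4 20/13 36/13 -4 8 2 N
1 8/5 40/29 216/145 -8/5 8 1 E
2 2 5 7/2 -2 7 1 S
3 40/13 8 72/13 -40/13 7 0 W
4 20 4 12 -20 6 0 N
5 40/13 8/5 152/65 -40/13 6 -1 E
6 2 5/2 9/4 -2 5 -1 S
7 8/5 40/9 136/45 -8/5 5 -2 W
final 4 -2 N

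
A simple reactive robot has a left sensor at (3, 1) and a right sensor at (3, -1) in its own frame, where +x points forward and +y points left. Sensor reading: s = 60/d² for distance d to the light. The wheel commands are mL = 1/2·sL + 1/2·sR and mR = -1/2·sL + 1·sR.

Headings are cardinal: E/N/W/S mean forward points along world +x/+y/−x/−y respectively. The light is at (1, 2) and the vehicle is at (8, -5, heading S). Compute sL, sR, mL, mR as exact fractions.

15/41 15/34 1125/2788 180/697

left sensor world pos  = (9, -8); dL² = 164
right sensor world pos = (7, -8); dR² = 136
sL = 60/164 = 15/41
sR = 60/136 = 15/34
mL = 1/2·sL + 1/2·sR = 1125/2788
mR = -1/2·sL + 1·sR = 180/697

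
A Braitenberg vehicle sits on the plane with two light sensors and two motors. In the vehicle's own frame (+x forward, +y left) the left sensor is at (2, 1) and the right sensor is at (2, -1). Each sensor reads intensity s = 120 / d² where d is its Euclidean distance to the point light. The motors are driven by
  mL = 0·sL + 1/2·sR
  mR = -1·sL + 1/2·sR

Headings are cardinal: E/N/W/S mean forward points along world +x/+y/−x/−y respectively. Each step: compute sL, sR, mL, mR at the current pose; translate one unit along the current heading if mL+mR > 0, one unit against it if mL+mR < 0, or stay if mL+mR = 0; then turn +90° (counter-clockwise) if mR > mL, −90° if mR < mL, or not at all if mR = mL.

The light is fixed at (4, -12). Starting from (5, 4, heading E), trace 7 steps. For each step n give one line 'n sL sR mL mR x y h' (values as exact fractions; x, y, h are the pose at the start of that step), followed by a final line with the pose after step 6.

0 60/149 20/39 10/39 -850/5811 5 4 E
1 24/41 120/197 60/197 -2268/8077 6 4 S
2 30/49 15/32 15/64 -1185/3136 6 3 W
3 120/293 24/61 12/61 -3804/17873 7 3 N
4 12/25 60/97 30/97 -414/2425 7 2 E
5 120/169 40/51 20/51 -2740/8619 8 2 S
6 30/37 3/5 3/10 -189/370 8 1 W
final 9 1 N

n=0: pose=(5,4,E); sL=60/149, sR=20/39; mL=10/39, mR=-850/5811; mL+mR=640/5811 → advance +1; mR−mL=-60/149 → turn -1·90°
n=1: pose=(6,4,S); sL=24/41, sR=120/197; mL=60/197, mR=-2268/8077; mL+mR=192/8077 → advance +1; mR−mL=-24/41 → turn -1·90°
n=2: pose=(6,3,W); sL=30/49, sR=15/32; mL=15/64, mR=-1185/3136; mL+mR=-225/1568 → advance -1; mR−mL=-30/49 → turn -1·90°
n=3: pose=(7,3,N); sL=120/293, sR=24/61; mL=12/61, mR=-3804/17873; mL+mR=-288/17873 → advance -1; mR−mL=-120/293 → turn -1·90°
n=4: pose=(7,2,E); sL=12/25, sR=60/97; mL=30/97, mR=-414/2425; mL+mR=336/2425 → advance +1; mR−mL=-12/25 → turn -1·90°
n=5: pose=(8,2,S); sL=120/169, sR=40/51; mL=20/51, mR=-2740/8619; mL+mR=640/8619 → advance +1; mR−mL=-120/169 → turn -1·90°
n=6: pose=(8,1,W); sL=30/37, sR=3/5; mL=3/10, mR=-189/370; mL+mR=-39/185 → advance -1; mR−mL=-30/37 → turn -1·90°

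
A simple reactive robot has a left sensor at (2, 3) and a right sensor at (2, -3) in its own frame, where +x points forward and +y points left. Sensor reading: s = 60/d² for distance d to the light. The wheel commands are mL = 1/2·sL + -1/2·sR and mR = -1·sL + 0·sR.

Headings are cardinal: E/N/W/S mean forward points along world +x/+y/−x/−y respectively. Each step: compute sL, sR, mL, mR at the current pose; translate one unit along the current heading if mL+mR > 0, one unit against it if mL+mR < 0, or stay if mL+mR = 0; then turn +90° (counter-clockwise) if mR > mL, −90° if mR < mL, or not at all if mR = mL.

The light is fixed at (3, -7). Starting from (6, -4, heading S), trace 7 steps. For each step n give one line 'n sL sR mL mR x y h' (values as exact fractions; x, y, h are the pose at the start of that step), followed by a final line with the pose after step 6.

0 60/37 60 -1080/37 -60/37 6 -4 S
1 30/37 30/13 -360/481 -30/37 6 -3 E
2 60/29 12 -144/29 -60/29 5 -3 S
3 3/4 3 -9/8 -3/4 5 -2 E
4 60/53 12/13 72/689 -60/53 4 -2 N
5 30/29 6 -72/29 -30/29 4 -3 E
6 4/3 4/3 0 -4/3 3 -3 N
final 3 -4 E

n=0: pose=(6,-4,S); sL=60/37, sR=60; mL=-1080/37, mR=-60/37; mL+mR=-1140/37 → advance -1; mR−mL=1020/37 → turn +1·90°
n=1: pose=(6,-3,E); sL=30/37, sR=30/13; mL=-360/481, mR=-30/37; mL+mR=-750/481 → advance -1; mR−mL=-30/481 → turn -1·90°
n=2: pose=(5,-3,S); sL=60/29, sR=12; mL=-144/29, mR=-60/29; mL+mR=-204/29 → advance -1; mR−mL=84/29 → turn +1·90°
n=3: pose=(5,-2,E); sL=3/4, sR=3; mL=-9/8, mR=-3/4; mL+mR=-15/8 → advance -1; mR−mL=3/8 → turn +1·90°
n=4: pose=(4,-2,N); sL=60/53, sR=12/13; mL=72/689, mR=-60/53; mL+mR=-708/689 → advance -1; mR−mL=-852/689 → turn -1·90°
n=5: pose=(4,-3,E); sL=30/29, sR=6; mL=-72/29, mR=-30/29; mL+mR=-102/29 → advance -1; mR−mL=42/29 → turn +1·90°
n=6: pose=(3,-3,N); sL=4/3, sR=4/3; mL=0, mR=-4/3; mL+mR=-4/3 → advance -1; mR−mL=-4/3 → turn -1·90°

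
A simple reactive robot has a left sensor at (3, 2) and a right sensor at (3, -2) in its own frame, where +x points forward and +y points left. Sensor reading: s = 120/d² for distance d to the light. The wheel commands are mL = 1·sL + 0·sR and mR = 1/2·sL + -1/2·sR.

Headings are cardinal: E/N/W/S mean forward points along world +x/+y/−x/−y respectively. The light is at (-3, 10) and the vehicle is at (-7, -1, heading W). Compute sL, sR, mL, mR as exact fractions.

60/109 12/13 60/109 -264/1417

left sensor world pos  = (-10, -3); dL² = 218
right sensor world pos = (-10, 1); dR² = 130
sL = 120/218 = 60/109
sR = 120/130 = 12/13
mL = 1·sL + 0·sR = 60/109
mR = 1/2·sL + -1/2·sR = -264/1417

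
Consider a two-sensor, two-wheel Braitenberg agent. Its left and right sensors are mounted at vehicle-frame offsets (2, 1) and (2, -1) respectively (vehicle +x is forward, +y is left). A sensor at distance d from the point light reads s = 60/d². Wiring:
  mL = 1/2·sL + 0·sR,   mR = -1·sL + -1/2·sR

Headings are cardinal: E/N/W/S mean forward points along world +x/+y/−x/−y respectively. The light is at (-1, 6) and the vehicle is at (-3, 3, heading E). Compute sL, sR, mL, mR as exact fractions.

left sensor world pos  = (-1, 4); dL² = 4
right sensor world pos = (-1, 2); dR² = 16
sL = 60/4 = 15
sR = 60/16 = 15/4
mL = 1/2·sL + 0·sR = 15/2
mR = -1·sL + -1/2·sR = -135/8

15 15/4 15/2 -135/8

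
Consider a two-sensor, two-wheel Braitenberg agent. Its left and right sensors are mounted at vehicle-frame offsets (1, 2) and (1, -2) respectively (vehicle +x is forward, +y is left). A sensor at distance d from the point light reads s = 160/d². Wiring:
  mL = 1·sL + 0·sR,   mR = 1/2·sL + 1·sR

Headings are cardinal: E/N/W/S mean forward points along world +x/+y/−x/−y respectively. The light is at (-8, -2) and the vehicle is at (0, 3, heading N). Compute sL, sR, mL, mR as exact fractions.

20/9 20/17 20/9 350/153

left sensor world pos  = (-2, 4); dL² = 72
right sensor world pos = (2, 4); dR² = 136
sL = 160/72 = 20/9
sR = 160/136 = 20/17
mL = 1·sL + 0·sR = 20/9
mR = 1/2·sL + 1·sR = 350/153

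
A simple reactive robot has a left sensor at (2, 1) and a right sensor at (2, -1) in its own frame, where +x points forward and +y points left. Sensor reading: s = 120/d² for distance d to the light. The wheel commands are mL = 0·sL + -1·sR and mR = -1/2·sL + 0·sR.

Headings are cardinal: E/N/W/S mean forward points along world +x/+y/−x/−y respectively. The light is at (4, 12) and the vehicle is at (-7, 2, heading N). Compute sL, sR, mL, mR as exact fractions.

left sensor world pos  = (-8, 4); dL² = 208
right sensor world pos = (-6, 4); dR² = 164
sL = 120/208 = 15/26
sR = 120/164 = 30/41
mL = 0·sL + -1·sR = -30/41
mR = -1/2·sL + 0·sR = -15/52

15/26 30/41 -30/41 -15/52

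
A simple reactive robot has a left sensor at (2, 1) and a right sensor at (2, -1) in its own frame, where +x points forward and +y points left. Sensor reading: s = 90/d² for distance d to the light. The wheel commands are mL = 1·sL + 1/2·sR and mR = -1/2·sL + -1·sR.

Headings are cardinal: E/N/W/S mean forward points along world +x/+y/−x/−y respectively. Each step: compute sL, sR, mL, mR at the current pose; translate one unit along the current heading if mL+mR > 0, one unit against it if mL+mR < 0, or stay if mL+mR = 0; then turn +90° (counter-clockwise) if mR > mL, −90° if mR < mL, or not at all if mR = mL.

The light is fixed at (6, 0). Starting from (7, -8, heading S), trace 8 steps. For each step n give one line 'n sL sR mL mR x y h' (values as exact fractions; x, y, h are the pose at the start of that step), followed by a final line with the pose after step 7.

n=0: pose=(7,-8,S); sL=45/52, sR=9/10; mL=171/130, mR=-693/520; mL+mR=-9/520 → advance -1; mR−mL=-1377/520 → turn -1·90°
n=1: pose=(7,-7,W); sL=18/13, sR=90/37; mL=1251/481, mR=-1503/481; mL+mR=-252/481 → advance -1; mR−mL=-2754/481 → turn -1·90°
n=2: pose=(8,-7,N); sL=45/13, sR=45/17; mL=2115/442, mR=-1935/442; mL+mR=90/221 → advance +1; mR−mL=-2025/221 → turn -1·90°
n=3: pose=(8,-6,E); sL=90/41, sR=18/13; mL=1539/533, mR=-1323/533; mL+mR=216/533 → advance +1; mR−mL=-2862/533 → turn -1·90°
n=4: pose=(9,-6,S); sL=9/8, sR=45/34; mL=243/136, mR=-513/272; mL+mR=-27/272 → advance -1; mR−mL=-999/272 → turn -1·90°
n=5: pose=(9,-5,W); sL=90/37, sR=90/17; mL=3195/629, mR=-4095/629; mL+mR=-900/629 → advance -1; mR−mL=-7290/629 → turn -1·90°
n=6: pose=(10,-5,N); sL=5, sR=45/17; mL=215/34, mR=-175/34; mL+mR=20/17 → advance +1; mR−mL=-195/17 → turn -1·90°
n=7: pose=(10,-4,E); sL=2, sR=90/61; mL=167/61, mR=-151/61; mL+mR=16/61 → advance +1; mR−mL=-318/61 → turn -1·90°

0 45/52 9/10 171/130 -693/520 7 -8 S
1 18/13 90/37 1251/481 -1503/481 7 -7 W
2 45/13 45/17 2115/442 -1935/442 8 -7 N
3 90/41 18/13 1539/533 -1323/533 8 -6 E
4 9/8 45/34 243/136 -513/272 9 -6 S
5 90/37 90/17 3195/629 -4095/629 9 -5 W
6 5 45/17 215/34 -175/34 10 -5 N
7 2 90/61 167/61 -151/61 10 -4 E
final 11 -4 S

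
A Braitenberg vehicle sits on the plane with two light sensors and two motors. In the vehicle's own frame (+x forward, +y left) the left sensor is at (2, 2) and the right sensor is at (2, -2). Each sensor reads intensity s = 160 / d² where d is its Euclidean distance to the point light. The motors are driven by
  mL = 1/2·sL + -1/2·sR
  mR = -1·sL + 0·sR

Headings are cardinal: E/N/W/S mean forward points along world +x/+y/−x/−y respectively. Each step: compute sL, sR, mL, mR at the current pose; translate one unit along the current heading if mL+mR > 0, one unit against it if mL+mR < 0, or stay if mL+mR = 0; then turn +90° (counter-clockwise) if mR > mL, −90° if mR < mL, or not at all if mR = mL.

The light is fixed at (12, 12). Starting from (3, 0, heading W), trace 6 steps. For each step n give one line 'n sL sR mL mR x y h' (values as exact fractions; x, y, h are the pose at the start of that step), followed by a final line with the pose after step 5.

0 160/317 160/221 -7680/70057 -160/317 3 0 W
1 4/5 20/17 -16/85 -4/5 4 0 N
2 160/157 160/261 8320/40977 -160/157 4 -1 E
3 80/137 80/173 1440/23701 -80/137 3 -1 S
4 160/317 160/221 -7680/70057 -160/317 3 0 W
5 4/5 20/17 -16/85 -4/5 4 0 N
final 4 -1 E

n=0: pose=(3,0,W); sL=160/317, sR=160/221; mL=-7680/70057, mR=-160/317; mL+mR=-43040/70057 → advance -1; mR−mL=-27680/70057 → turn -1·90°
n=1: pose=(4,0,N); sL=4/5, sR=20/17; mL=-16/85, mR=-4/5; mL+mR=-84/85 → advance -1; mR−mL=-52/85 → turn -1·90°
n=2: pose=(4,-1,E); sL=160/157, sR=160/261; mL=8320/40977, mR=-160/157; mL+mR=-33440/40977 → advance -1; mR−mL=-50080/40977 → turn -1·90°
n=3: pose=(3,-1,S); sL=80/137, sR=80/173; mL=1440/23701, mR=-80/137; mL+mR=-12400/23701 → advance -1; mR−mL=-15280/23701 → turn -1·90°
n=4: pose=(3,0,W); sL=160/317, sR=160/221; mL=-7680/70057, mR=-160/317; mL+mR=-43040/70057 → advance -1; mR−mL=-27680/70057 → turn -1·90°
n=5: pose=(4,0,N); sL=4/5, sR=20/17; mL=-16/85, mR=-4/5; mL+mR=-84/85 → advance -1; mR−mL=-52/85 → turn -1·90°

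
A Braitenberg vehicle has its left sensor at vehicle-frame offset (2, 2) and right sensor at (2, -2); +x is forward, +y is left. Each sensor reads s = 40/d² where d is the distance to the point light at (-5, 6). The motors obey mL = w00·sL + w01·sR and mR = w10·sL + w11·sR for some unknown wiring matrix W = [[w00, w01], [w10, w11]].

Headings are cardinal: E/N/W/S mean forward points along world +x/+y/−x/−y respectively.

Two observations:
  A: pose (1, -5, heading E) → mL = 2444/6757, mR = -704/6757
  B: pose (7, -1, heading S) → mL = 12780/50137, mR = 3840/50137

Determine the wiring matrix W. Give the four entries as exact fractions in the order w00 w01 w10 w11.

obs A: pose=(1,-5,E) → sL=8/29, sR=40/233, mL=2444/6757, mR=-704/6757
obs B: pose=(7,-1,S) → sL=40/277, sR=40/181, mL=12780/50137, mR=3840/50137
sensor matrix S = [[8/29, 40/233], [40/277, 40/181]]; det S = 12254720/338775709
solve [mL_A; mL_B] = S·[w00; w01] and [mR_A; mR_B] = S·[w10; w11]:
  w00 = 1, w01 = 1/2, w10 = -1, w11 = 1

1 1/2 -1 1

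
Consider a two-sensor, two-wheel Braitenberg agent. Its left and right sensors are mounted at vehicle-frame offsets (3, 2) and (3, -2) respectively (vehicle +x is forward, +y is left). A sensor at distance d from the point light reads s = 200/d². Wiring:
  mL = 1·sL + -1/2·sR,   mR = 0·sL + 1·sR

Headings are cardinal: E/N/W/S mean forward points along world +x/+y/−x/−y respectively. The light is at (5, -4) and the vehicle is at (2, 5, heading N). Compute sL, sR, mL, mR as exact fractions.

left sensor world pos  = (0, 8); dL² = 169
right sensor world pos = (4, 8); dR² = 145
sL = 200/169 = 200/169
sR = 200/145 = 40/29
mL = 1·sL + -1/2·sR = 2420/4901
mR = 0·sL + 1·sR = 40/29

200/169 40/29 2420/4901 40/29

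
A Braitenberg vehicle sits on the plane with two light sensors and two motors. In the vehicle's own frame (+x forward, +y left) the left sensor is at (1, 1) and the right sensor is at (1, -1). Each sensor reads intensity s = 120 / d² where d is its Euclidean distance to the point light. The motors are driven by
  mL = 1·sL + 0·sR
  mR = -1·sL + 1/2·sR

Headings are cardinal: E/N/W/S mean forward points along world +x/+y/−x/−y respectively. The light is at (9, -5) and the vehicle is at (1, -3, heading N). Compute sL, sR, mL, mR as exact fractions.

4/3 60/29 4/3 -26/87

left sensor world pos  = (0, -2); dL² = 90
right sensor world pos = (2, -2); dR² = 58
sL = 120/90 = 4/3
sR = 120/58 = 60/29
mL = 1·sL + 0·sR = 4/3
mR = -1·sL + 1/2·sR = -26/87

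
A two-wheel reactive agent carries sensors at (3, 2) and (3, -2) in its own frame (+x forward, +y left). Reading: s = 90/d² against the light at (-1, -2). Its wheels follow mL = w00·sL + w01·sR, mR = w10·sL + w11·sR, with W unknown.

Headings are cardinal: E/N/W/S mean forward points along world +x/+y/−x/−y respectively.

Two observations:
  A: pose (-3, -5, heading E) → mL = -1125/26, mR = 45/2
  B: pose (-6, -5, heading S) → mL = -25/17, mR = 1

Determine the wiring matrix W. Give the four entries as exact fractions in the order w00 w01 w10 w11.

-1 1/2 1/2 0

obs A: pose=(-3,-5,E) → sL=45, sR=45/13, mL=-1125/26, mR=45/2
obs B: pose=(-6,-5,S) → sL=2, sR=18/17, mL=-25/17, mR=1
sensor matrix S = [[45, 45/13], [2, 18/17]]; det S = 9000/221
solve [mL_A; mL_B] = S·[w00; w01] and [mR_A; mR_B] = S·[w10; w11]:
  w00 = -1, w01 = 1/2, w10 = 1/2, w11 = 0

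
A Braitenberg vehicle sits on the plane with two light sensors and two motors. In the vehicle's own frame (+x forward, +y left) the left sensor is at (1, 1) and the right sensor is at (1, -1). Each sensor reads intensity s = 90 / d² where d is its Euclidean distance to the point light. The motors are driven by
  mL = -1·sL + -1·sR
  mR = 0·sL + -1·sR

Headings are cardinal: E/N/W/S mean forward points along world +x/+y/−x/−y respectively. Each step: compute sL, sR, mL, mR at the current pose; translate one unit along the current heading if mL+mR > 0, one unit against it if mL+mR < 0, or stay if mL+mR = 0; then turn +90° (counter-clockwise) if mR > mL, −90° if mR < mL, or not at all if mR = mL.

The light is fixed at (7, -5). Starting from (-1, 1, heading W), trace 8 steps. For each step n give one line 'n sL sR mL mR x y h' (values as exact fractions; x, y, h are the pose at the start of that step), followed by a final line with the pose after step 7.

0 45/53 9/13 -1062/689 -9/13 -1 1 W
1 90/61 90/89 -13500/5429 -90/89 0 1 S
2 9/10 5/4 -43/20 -5/4 0 2 E
3 18/29 90/113 -4644/3277 -90/113 -1 2 N
4 45/53 9/13 -1062/689 -9/13 -1 1 W
5 90/61 90/89 -13500/5429 -90/89 0 1 S
6 9/10 5/4 -43/20 -5/4 0 2 E
7 18/29 90/113 -4644/3277 -90/113 -1 2 N
final -1 1 W

n=0: pose=(-1,1,W); sL=45/53, sR=9/13; mL=-1062/689, mR=-9/13; mL+mR=-1539/689 → advance -1; mR−mL=45/53 → turn +1·90°
n=1: pose=(0,1,S); sL=90/61, sR=90/89; mL=-13500/5429, mR=-90/89; mL+mR=-18990/5429 → advance -1; mR−mL=90/61 → turn +1·90°
n=2: pose=(0,2,E); sL=9/10, sR=5/4; mL=-43/20, mR=-5/4; mL+mR=-17/5 → advance -1; mR−mL=9/10 → turn +1·90°
n=3: pose=(-1,2,N); sL=18/29, sR=90/113; mL=-4644/3277, mR=-90/113; mL+mR=-7254/3277 → advance -1; mR−mL=18/29 → turn +1·90°
n=4: pose=(-1,1,W); sL=45/53, sR=9/13; mL=-1062/689, mR=-9/13; mL+mR=-1539/689 → advance -1; mR−mL=45/53 → turn +1·90°
n=5: pose=(0,1,S); sL=90/61, sR=90/89; mL=-13500/5429, mR=-90/89; mL+mR=-18990/5429 → advance -1; mR−mL=90/61 → turn +1·90°
n=6: pose=(0,2,E); sL=9/10, sR=5/4; mL=-43/20, mR=-5/4; mL+mR=-17/5 → advance -1; mR−mL=9/10 → turn +1·90°
n=7: pose=(-1,2,N); sL=18/29, sR=90/113; mL=-4644/3277, mR=-90/113; mL+mR=-7254/3277 → advance -1; mR−mL=18/29 → turn +1·90°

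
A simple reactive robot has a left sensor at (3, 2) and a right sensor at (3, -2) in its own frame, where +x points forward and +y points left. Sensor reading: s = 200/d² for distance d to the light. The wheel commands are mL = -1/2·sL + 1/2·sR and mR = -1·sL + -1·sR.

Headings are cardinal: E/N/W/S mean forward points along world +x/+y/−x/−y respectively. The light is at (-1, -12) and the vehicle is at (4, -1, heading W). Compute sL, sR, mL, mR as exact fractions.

left sensor world pos  = (1, -3); dL² = 85
right sensor world pos = (1, 1); dR² = 173
sL = 200/85 = 40/17
sR = 200/173 = 200/173
mL = -1/2·sL + 1/2·sR = -1760/2941
mR = -1·sL + -1·sR = -10320/2941

40/17 200/173 -1760/2941 -10320/2941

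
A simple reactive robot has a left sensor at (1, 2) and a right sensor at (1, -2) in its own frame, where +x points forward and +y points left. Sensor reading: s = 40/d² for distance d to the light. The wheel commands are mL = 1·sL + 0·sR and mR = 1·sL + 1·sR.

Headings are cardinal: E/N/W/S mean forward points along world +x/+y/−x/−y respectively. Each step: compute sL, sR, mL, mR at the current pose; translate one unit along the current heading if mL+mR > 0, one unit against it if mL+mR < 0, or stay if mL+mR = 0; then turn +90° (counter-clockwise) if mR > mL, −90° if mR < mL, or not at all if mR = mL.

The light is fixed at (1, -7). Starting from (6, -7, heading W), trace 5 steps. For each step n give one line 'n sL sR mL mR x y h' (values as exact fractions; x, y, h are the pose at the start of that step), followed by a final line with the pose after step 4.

0 2 2 2 4 6 -7 W
1 40/37 8 40/37 336/37 5 -7 S
2 20/13 20/17 20/13 600/221 5 -8 E
3 40/9 40/49 40/9 2320/441 6 -8 N
4 2 2 2 4 6 -7 W
final 5 -7 S

n=0: pose=(6,-7,W); sL=2, sR=2; mL=2, mR=4; mL+mR=6 → advance +1; mR−mL=2 → turn +1·90°
n=1: pose=(5,-7,S); sL=40/37, sR=8; mL=40/37, mR=336/37; mL+mR=376/37 → advance +1; mR−mL=8 → turn +1·90°
n=2: pose=(5,-8,E); sL=20/13, sR=20/17; mL=20/13, mR=600/221; mL+mR=940/221 → advance +1; mR−mL=20/17 → turn +1·90°
n=3: pose=(6,-8,N); sL=40/9, sR=40/49; mL=40/9, mR=2320/441; mL+mR=4280/441 → advance +1; mR−mL=40/49 → turn +1·90°
n=4: pose=(6,-7,W); sL=2, sR=2; mL=2, mR=4; mL+mR=6 → advance +1; mR−mL=2 → turn +1·90°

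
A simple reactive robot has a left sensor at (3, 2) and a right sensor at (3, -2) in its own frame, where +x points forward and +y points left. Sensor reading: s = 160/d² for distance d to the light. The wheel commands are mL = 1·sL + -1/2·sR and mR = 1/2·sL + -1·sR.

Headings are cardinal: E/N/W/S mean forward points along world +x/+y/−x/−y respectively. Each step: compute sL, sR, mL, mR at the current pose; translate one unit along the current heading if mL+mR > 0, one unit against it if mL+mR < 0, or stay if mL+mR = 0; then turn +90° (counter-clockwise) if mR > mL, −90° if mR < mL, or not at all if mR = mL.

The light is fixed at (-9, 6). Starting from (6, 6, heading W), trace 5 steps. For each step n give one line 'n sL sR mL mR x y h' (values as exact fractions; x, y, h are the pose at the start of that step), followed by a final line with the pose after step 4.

0 40/37 40/37 20/37 -20/37 6 6 W
1 80/89 80/149 8360/13261 -1160/13261 6 6 N
2 160/333 32/65 5072/21645 -5456/21645 6 7 E
3 8/13 40/37 36/481 -372/481 5 7 S
4 160/121 160/137 12240/16577 -8400/16577 5 8 W
final 4 8 N

n=0: pose=(6,6,W); sL=40/37, sR=40/37; mL=20/37, mR=-20/37; mL+mR=0 → advance +0; mR−mL=-40/37 → turn -1·90°
n=1: pose=(6,6,N); sL=80/89, sR=80/149; mL=8360/13261, mR=-1160/13261; mL+mR=7200/13261 → advance +1; mR−mL=-9520/13261 → turn -1·90°
n=2: pose=(6,7,E); sL=160/333, sR=32/65; mL=5072/21645, mR=-5456/21645; mL+mR=-128/7215 → advance -1; mR−mL=-10528/21645 → turn -1·90°
n=3: pose=(5,7,S); sL=8/13, sR=40/37; mL=36/481, mR=-372/481; mL+mR=-336/481 → advance -1; mR−mL=-408/481 → turn -1·90°
n=4: pose=(5,8,W); sL=160/121, sR=160/137; mL=12240/16577, mR=-8400/16577; mL+mR=3840/16577 → advance +1; mR−mL=-20640/16577 → turn -1·90°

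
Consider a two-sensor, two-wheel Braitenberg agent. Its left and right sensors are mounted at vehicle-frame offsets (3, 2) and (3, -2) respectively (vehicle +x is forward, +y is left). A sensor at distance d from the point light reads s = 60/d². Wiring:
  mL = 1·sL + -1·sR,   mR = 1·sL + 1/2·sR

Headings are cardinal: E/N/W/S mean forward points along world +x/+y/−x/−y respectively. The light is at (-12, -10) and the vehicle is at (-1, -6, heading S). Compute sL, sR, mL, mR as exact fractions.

6/17 30/41 -264/697 501/697

left sensor world pos  = (1, -9); dL² = 170
right sensor world pos = (-3, -9); dR² = 82
sL = 60/170 = 6/17
sR = 60/82 = 30/41
mL = 1·sL + -1·sR = -264/697
mR = 1·sL + 1/2·sR = 501/697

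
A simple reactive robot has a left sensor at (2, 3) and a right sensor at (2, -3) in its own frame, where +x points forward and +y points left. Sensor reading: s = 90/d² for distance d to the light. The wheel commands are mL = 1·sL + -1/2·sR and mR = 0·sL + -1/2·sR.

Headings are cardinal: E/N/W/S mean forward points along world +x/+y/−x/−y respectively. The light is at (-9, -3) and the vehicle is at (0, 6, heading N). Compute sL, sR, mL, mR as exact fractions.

90/157 18/53 3357/8321 -9/53

left sensor world pos  = (-3, 8); dL² = 157
right sensor world pos = (3, 8); dR² = 265
sL = 90/157 = 90/157
sR = 90/265 = 18/53
mL = 1·sL + -1/2·sR = 3357/8321
mR = 0·sL + -1/2·sR = -9/53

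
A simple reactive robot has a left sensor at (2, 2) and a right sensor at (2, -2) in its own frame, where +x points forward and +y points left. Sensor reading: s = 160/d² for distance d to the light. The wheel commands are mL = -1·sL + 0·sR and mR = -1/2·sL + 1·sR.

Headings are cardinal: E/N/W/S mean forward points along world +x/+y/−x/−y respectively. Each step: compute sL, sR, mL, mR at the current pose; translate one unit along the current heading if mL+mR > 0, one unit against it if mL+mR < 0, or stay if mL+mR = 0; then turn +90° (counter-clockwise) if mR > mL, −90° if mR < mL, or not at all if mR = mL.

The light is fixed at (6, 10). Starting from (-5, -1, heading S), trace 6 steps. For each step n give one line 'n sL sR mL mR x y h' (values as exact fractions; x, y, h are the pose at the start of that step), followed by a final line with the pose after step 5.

0 16/25 80/169 -16/25 648/4225 -5 -1 S
1 32/29 32/45 -32/29 208/1305 -5 0 E
2 8/13 40/41 -8/13 356/533 -6 0 N
3 160/317 32/49 -160/317 6224/15533 -6 1 W
4 80/101 16/29 -80/101 456/2929 -5 1 S
5 160/117 160/181 -160/117 4240/21177 -5 2 E
final -6 2 N

n=0: pose=(-5,-1,S); sL=16/25, sR=80/169; mL=-16/25, mR=648/4225; mL+mR=-2056/4225 → advance -1; mR−mL=3352/4225 → turn +1·90°
n=1: pose=(-5,0,E); sL=32/29, sR=32/45; mL=-32/29, mR=208/1305; mL+mR=-1232/1305 → advance -1; mR−mL=1648/1305 → turn +1·90°
n=2: pose=(-6,0,N); sL=8/13, sR=40/41; mL=-8/13, mR=356/533; mL+mR=28/533 → advance +1; mR−mL=684/533 → turn +1·90°
n=3: pose=(-6,1,W); sL=160/317, sR=32/49; mL=-160/317, mR=6224/15533; mL+mR=-1616/15533 → advance -1; mR−mL=14064/15533 → turn +1·90°
n=4: pose=(-5,1,S); sL=80/101, sR=16/29; mL=-80/101, mR=456/2929; mL+mR=-1864/2929 → advance -1; mR−mL=2776/2929 → turn +1·90°
n=5: pose=(-5,2,E); sL=160/117, sR=160/181; mL=-160/117, mR=4240/21177; mL+mR=-8240/7059 → advance -1; mR−mL=33200/21177 → turn +1·90°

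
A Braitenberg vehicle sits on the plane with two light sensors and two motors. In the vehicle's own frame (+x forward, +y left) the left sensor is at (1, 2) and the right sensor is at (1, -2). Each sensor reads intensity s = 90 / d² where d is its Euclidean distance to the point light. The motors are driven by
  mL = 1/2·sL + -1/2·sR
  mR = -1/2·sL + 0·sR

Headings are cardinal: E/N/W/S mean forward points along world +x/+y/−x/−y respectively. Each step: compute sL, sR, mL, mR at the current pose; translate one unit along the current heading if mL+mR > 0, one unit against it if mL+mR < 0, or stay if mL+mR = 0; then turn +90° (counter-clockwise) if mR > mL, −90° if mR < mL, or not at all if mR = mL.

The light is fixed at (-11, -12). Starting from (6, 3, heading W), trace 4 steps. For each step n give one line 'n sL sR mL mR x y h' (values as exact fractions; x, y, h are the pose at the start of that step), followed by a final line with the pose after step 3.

0 18/85 18/109 216/9265 -9/85 6 3 W
1 45/256 45/328 405/20992 -45/512 7 3 N
2 90/617 18/101 -1008/62317 -45/617 7 2 E
3 9/53 45/197 -306/10441 -9/106 6 2 S
final 6 3 W

n=0: pose=(6,3,W); sL=18/85, sR=18/109; mL=216/9265, mR=-9/85; mL+mR=-9/109 → advance -1; mR−mL=-1197/9265 → turn -1·90°
n=1: pose=(7,3,N); sL=45/256, sR=45/328; mL=405/20992, mR=-45/512; mL+mR=-45/656 → advance -1; mR−mL=-1125/10496 → turn -1·90°
n=2: pose=(7,2,E); sL=90/617, sR=18/101; mL=-1008/62317, mR=-45/617; mL+mR=-9/101 → advance -1; mR−mL=-3537/62317 → turn -1·90°
n=3: pose=(6,2,S); sL=9/53, sR=45/197; mL=-306/10441, mR=-9/106; mL+mR=-45/394 → advance -1; mR−mL=-1161/20882 → turn -1·90°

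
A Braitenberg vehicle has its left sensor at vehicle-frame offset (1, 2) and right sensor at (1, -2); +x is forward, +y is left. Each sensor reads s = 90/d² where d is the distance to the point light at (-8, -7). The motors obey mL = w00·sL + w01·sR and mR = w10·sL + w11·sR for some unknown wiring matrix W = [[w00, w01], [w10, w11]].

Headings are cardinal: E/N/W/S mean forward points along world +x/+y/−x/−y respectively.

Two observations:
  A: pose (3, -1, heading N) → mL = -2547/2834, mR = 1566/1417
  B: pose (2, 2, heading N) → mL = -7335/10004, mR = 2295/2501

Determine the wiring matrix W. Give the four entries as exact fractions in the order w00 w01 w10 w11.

obs A: pose=(3,-1,N) → sL=9/13, sR=45/109, mL=-2547/2834, mR=1566/1417
obs B: pose=(2,2,N) → sL=45/82, sR=45/122, mL=-7335/10004, mR=2295/2501
sensor matrix S = [[9/13, 45/109], [45/82, 45/122]]; det S = 102060/3543917
solve [mL_A; mL_B] = S·[w00; w01] and [mR_A; mR_B] = S·[w10; w11]:
  w00 = -1, w01 = -1/2, w10 = 1, w11 = 1

-1 -1/2 1 1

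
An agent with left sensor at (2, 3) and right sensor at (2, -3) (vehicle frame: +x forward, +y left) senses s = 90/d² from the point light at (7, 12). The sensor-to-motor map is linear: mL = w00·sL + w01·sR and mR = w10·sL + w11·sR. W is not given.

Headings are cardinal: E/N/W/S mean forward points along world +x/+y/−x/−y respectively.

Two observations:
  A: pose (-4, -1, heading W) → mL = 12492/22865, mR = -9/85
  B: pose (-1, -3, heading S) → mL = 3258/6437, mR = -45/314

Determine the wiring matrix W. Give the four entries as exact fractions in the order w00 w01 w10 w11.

obs A: pose=(-4,-1,W) → sL=18/85, sR=90/269, mL=12492/22865, mR=-9/85
obs B: pose=(-1,-3,S) → sL=45/157, sR=9/41, mL=3258/6437, mR=-45/314
sensor matrix S = [[18/85, 90/269], [45/157, 9/41]]; det S = -7272504/147182005
solve [mL_A; mL_B] = S·[w00; w01] and [mR_A; mR_B] = S·[w10; w11]:
  w00 = 1, w01 = 1, w10 = -1/2, w11 = 0

1 1 -1/2 0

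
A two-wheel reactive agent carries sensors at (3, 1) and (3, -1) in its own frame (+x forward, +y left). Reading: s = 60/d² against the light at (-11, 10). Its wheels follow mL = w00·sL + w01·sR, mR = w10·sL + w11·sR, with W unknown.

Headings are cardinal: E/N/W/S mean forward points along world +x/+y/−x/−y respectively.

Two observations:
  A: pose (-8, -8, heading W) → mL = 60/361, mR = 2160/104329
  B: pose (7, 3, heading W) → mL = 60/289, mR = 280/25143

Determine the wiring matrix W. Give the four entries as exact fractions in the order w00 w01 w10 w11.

1 0 -1/2 1/2

obs A: pose=(-8,-8,W) → sL=60/361, sR=60/289, mL=60/361, mR=2160/104329
obs B: pose=(7,3,W) → sL=60/289, sR=20/87, mL=60/289, mR=280/25143
sensor matrix S = [[60/361, 60/289], [60/289, 20/87]]; det S = -4280000/874381349
solve [mL_A; mL_B] = S·[w00; w01] and [mR_A; mR_B] = S·[w10; w11]:
  w00 = 1, w01 = 0, w10 = -1/2, w11 = 1/2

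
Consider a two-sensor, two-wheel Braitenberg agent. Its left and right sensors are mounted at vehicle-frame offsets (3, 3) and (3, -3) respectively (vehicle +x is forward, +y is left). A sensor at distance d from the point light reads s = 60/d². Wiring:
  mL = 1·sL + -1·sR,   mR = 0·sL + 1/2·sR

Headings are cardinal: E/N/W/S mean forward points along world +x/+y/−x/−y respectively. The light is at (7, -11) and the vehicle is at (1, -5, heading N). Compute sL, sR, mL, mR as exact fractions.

left sensor world pos  = (-2, -2); dL² = 162
right sensor world pos = (4, -2); dR² = 90
sL = 60/162 = 10/27
sR = 60/90 = 2/3
mL = 1·sL + -1·sR = -8/27
mR = 0·sL + 1/2·sR = 1/3

10/27 2/3 -8/27 1/3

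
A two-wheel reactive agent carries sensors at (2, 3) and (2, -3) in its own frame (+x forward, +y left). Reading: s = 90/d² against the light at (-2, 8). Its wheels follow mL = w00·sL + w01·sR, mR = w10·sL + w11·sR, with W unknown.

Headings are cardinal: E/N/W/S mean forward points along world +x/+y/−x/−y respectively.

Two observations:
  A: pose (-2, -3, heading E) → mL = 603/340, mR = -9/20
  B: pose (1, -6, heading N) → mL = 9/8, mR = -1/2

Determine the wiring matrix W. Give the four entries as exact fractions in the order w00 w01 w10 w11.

obs A: pose=(-2,-3,E) → sL=45/34, sR=9/20, mL=603/340, mR=-9/20
obs B: pose=(1,-6,N) → sL=5/8, sR=1/2, mL=9/8, mR=-1/2
sensor matrix S = [[45/34, 9/20], [5/8, 1/2]]; det S = 207/544
solve [mL_A; mL_B] = S·[w00; w01] and [mR_A; mR_B] = S·[w10; w11]:
  w00 = 1, w01 = 1, w10 = 0, w11 = -1

1 1 0 -1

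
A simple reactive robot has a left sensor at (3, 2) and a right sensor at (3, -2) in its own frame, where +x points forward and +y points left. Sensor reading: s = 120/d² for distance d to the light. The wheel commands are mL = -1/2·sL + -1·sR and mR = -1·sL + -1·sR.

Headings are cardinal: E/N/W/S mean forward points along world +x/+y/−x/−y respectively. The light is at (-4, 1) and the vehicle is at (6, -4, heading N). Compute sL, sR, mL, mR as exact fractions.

30/17 30/37 -1065/629 -1620/629

left sensor world pos  = (4, -1); dL² = 68
right sensor world pos = (8, -1); dR² = 148
sL = 120/68 = 30/17
sR = 120/148 = 30/37
mL = -1/2·sL + -1·sR = -1065/629
mR = -1·sL + -1·sR = -1620/629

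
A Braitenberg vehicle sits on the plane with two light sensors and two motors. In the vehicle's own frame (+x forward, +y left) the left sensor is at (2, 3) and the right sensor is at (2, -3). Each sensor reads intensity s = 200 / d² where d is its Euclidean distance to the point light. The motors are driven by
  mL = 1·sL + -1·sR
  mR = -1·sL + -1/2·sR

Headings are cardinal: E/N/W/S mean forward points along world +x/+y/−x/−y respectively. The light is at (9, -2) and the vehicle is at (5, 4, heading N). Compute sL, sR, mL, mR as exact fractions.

left sensor world pos  = (2, 6); dL² = 113
right sensor world pos = (8, 6); dR² = 65
sL = 200/113 = 200/113
sR = 200/65 = 40/13
mL = 1·sL + -1·sR = -1920/1469
mR = -1·sL + -1/2·sR = -4860/1469

200/113 40/13 -1920/1469 -4860/1469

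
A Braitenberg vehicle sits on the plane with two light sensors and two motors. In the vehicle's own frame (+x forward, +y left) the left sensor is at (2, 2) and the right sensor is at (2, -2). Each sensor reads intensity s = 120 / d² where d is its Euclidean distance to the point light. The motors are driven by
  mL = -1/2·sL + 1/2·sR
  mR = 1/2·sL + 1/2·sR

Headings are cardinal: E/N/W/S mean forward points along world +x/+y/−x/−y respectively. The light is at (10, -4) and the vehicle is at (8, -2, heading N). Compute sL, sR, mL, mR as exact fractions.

15/4 15/2 15/8 45/8

left sensor world pos  = (6, 0); dL² = 32
right sensor world pos = (10, 0); dR² = 16
sL = 120/32 = 15/4
sR = 120/16 = 15/2
mL = -1/2·sL + 1/2·sR = 15/8
mR = 1/2·sL + 1/2·sR = 45/8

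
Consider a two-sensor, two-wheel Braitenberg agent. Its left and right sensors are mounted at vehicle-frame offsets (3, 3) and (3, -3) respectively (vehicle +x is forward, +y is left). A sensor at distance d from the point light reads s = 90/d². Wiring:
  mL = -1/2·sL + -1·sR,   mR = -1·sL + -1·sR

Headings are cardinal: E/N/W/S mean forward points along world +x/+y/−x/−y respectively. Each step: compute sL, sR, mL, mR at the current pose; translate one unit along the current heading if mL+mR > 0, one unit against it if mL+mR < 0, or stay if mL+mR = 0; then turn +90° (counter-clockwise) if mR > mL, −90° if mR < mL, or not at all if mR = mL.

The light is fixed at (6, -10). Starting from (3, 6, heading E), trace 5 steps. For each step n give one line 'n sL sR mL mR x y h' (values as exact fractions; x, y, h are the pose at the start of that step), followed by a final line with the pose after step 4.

0 90/361 90/169 -40095/61009 -47700/61009 3 6 E
1 9/17 45/109 -2511/3706 -1746/1853 2 6 S
2 18/49 90/449 -8451/22001 -12492/22001 2 7 W
3 45/218 9/40 -1431/4360 -1881/4360 3 7 N
4 90/361 90/169 -40095/61009 -47700/61009 3 6 E
final 2 6 S

n=0: pose=(3,6,E); sL=90/361, sR=90/169; mL=-40095/61009, mR=-47700/61009; mL+mR=-87795/61009 → advance -1; mR−mL=-45/361 → turn -1·90°
n=1: pose=(2,6,S); sL=9/17, sR=45/109; mL=-2511/3706, mR=-1746/1853; mL+mR=-6003/3706 → advance -1; mR−mL=-9/34 → turn -1·90°
n=2: pose=(2,7,W); sL=18/49, sR=90/449; mL=-8451/22001, mR=-12492/22001; mL+mR=-20943/22001 → advance -1; mR−mL=-9/49 → turn -1·90°
n=3: pose=(3,7,N); sL=45/218, sR=9/40; mL=-1431/4360, mR=-1881/4360; mL+mR=-414/545 → advance -1; mR−mL=-45/436 → turn -1·90°
n=4: pose=(3,6,E); sL=90/361, sR=90/169; mL=-40095/61009, mR=-47700/61009; mL+mR=-87795/61009 → advance -1; mR−mL=-45/361 → turn -1·90°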